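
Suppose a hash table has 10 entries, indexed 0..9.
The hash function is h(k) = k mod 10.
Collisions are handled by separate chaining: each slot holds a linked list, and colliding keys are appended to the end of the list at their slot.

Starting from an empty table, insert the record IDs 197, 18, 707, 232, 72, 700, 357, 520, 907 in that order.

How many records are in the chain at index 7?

4

Insert 197: h=7, bucket 7 empty -> new chain.
Insert 18: h=8, bucket 8 empty -> new chain.
Insert 707: h=7, bucket 7 nonempty -> append to chain.
Insert 232: h=2, bucket 2 empty -> new chain.
Insert 72: h=2, bucket 2 nonempty -> append to chain.
Insert 700: h=0, bucket 0 empty -> new chain.
Insert 357: h=7, bucket 7 nonempty -> append to chain.
Insert 520: h=0, bucket 0 nonempty -> append to chain.
Insert 907: h=7, bucket 7 nonempty -> append to chain.
Final buckets:
0: 700 -> 520
1: ∅
2: 232 -> 72
3: ∅
4: ∅
5: ∅
6: ∅
7: 197 -> 707 -> 357 -> 907
8: 18
9: ∅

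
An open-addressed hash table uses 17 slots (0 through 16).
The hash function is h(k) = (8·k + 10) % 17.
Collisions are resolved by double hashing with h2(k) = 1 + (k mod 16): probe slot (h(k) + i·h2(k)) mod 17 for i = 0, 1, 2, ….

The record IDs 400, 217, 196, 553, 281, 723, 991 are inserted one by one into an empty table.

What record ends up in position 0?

Insert 400: h=14, slot 14 empty -> index 14.
Insert 217: h=12, slot 12 empty -> index 12.
Insert 196: h=14, h2=5, slot 14 occupied -> index 2.
Insert 553: h=14, h2=10, slot 14 occupied -> index 7.
Insert 281: h=14, h2=10, slots 14,7 occupied -> index 0.
Insert 723: h=14, h2=4, slot 14 occupied -> index 1.
Insert 991: h=16, slot 16 empty -> index 16.
Table: [281, 723, 196, -, -, -, -, 553, -, -, -, -, 217, -, 400, -, 991]

281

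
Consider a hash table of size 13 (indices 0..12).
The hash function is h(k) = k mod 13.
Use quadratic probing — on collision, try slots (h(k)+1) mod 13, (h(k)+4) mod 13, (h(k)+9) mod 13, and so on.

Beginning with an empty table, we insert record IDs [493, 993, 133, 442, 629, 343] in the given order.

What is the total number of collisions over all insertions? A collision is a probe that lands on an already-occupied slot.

493: h=12 -> slot 12
993: h=5 -> slot 5
133: h=3 -> slot 3
442: h=0 -> slot 0
629: h=5, probe 5,6 -> slot 6
343: h=5, probe 5,6,9 -> slot 9
Table: [442, —, —, 133, —, 993, 629, —, —, 343, —, —, 493]

3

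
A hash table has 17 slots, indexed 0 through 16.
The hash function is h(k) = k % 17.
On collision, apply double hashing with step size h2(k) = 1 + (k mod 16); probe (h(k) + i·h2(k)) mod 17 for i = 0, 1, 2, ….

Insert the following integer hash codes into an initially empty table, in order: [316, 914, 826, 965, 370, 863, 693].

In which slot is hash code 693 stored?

8

316: h=10 => slot 10
914: h=13 => slot 13
826: h=10, h2=11, probe 10,4 => slot 4
965: h=13, h2=6, probe 13,2 => slot 2
370: h=13, h2=3, probe 13,16 => slot 16
863: h=13, h2=16, probe 13,12 => slot 12
693: h=13, h2=6, probe 13,2,8 => slot 8
Table: [., ., 965, ., 826, ., ., ., 693, ., 316, ., 863, 914, ., ., 370]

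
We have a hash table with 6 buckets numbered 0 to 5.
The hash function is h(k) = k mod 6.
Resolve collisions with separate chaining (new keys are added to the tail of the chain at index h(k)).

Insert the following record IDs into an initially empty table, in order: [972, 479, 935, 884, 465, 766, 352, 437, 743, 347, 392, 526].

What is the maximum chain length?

5

972 -> bucket 0
479 -> bucket 5
935 -> bucket 5 (collision)
884 -> bucket 2
465 -> bucket 3
766 -> bucket 4
352 -> bucket 4 (collision)
437 -> bucket 5 (collision)
743 -> bucket 5 (collision)
347 -> bucket 5 (collision)
392 -> bucket 2 (collision)
526 -> bucket 4 (collision)
Final buckets:
0: 972
1: ∅
2: 884 -> 392
3: 465
4: 766 -> 352 -> 526
5: 479 -> 935 -> 437 -> 743 -> 347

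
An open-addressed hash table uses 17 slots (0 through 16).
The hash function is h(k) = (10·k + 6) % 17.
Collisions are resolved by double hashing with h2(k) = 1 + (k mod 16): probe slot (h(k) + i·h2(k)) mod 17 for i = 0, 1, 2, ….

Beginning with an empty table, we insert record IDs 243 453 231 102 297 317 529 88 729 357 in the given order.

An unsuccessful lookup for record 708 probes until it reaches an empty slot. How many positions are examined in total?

243: h=5 -> slot 5
453: h=14 -> slot 14
231: h=4 -> slot 4
102: h=6 -> slot 6
297: h=1 -> slot 1
317: h=14, h2=14, probe 14,11 -> slot 11
529: h=9 -> slot 9
88: h=2 -> slot 2
729: h=3 -> slot 3
357: h=6, h2=6, probe 6,12 -> slot 12
Table: [∅, 297, 88, 729, 231, 243, 102, ∅, ∅, 529, ∅, 317, 357, ∅, 453, ∅, ∅]
Lookup 708: h=14, h2=5, probe 14,2,7 → slot 7 empty, not found.

3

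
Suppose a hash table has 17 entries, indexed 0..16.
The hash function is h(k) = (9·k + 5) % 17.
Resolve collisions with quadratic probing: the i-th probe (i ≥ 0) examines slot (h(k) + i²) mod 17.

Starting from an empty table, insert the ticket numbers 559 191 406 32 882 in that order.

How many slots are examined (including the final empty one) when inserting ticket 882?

559: h=4 → slot 4
191: h=7 → slot 7
406: h=4, probe 4,5 → slot 5
32: h=4, probe 4,5,8 → slot 8
882: h=4, probe 4,5,8,13 → slot 13
Table: [—, —, —, —, 559, 406, —, 191, 32, —, —, —, —, 882, —, —, —]

4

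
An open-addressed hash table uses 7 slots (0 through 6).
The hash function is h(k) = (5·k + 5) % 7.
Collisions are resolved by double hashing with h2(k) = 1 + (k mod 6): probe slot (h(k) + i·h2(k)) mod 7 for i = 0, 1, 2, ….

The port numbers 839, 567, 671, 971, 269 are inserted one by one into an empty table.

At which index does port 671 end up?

839 hashes to 0; slot 0 is free -> place at 0.
567 hashes to 5; slot 5 is free -> place at 5.
671 hashes to 0, h2=6; 0 taken -> place at 6.
971 hashes to 2; slot 2 is free -> place at 2.
269 hashes to 6, h2=6; 6,5 taken -> place at 4.
Table: [839, —, 971, —, 269, 567, 671]

6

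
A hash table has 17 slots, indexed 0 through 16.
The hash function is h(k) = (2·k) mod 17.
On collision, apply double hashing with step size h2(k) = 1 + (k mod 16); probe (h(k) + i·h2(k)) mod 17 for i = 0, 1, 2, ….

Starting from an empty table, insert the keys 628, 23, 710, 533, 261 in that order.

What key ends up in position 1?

628: h=15 => slot 15
23: h=12 => slot 12
710: h=9 => slot 9
533: h=12, h2=6, probe 12,1 => slot 1
261: h=12, h2=6, probe 12,1,7 => slot 7
Table: [-, 533, -, -, -, -, -, 261, -, 710, -, -, 23, -, -, 628, -]

533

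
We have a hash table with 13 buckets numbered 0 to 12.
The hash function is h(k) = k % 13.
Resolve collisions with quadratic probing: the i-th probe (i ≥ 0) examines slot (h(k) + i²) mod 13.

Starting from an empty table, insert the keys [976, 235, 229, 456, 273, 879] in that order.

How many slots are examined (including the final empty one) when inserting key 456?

3

Insert 976: h=1, slot 1 empty -> index 1.
Insert 235: h=1, slot 1 occupied -> index 2.
Insert 229: h=8, slot 8 empty -> index 8.
Insert 456: h=1, slots 1,2 occupied -> index 5.
Insert 273: h=0, slot 0 empty -> index 0.
Insert 879: h=8, slot 8 occupied -> index 9.
Table: [273, 976, 235, _, _, 456, _, _, 229, 879, _, _, _]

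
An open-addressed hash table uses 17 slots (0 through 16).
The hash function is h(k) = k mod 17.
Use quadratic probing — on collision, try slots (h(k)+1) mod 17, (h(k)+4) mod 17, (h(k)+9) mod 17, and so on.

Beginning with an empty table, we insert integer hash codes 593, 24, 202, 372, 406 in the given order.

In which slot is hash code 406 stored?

14

Insert 593: h=15, slot 15 empty => index 15.
Insert 24: h=7, slot 7 empty => index 7.
Insert 202: h=15, slot 15 occupied => index 16.
Insert 372: h=15, slots 15,16 occupied => index 2.
Insert 406: h=15, slots 15,16,2,7 occupied => index 14.
Table: [_, _, 372, _, _, _, _, 24, _, _, _, _, _, _, 406, 593, 202]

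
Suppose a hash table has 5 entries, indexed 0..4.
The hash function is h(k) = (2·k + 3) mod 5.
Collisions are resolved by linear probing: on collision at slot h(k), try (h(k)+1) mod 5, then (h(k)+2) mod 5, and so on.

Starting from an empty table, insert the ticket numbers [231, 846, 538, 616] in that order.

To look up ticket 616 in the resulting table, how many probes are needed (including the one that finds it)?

3

231: h=0 → slot 0
846: h=0, probe 0,1 → slot 1
538: h=4 → slot 4
616: h=0, probe 0,1,2 → slot 2
Table: [231, 846, 616, _, 538]
Lookup 616: h=0, probe 0,1,2 → found at 2.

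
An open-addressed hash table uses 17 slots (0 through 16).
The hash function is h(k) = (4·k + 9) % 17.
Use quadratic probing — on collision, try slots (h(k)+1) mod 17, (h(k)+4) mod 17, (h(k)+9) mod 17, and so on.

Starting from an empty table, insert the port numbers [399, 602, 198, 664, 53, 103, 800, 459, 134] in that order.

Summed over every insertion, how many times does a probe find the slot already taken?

4

Insert 399: h=7, slot 7 empty => index 7.
Insert 602: h=3, slot 3 empty => index 3.
Insert 198: h=2, slot 2 empty => index 2.
Insert 664: h=13, slot 13 empty => index 13.
Insert 53: h=0, slot 0 empty => index 0.
Insert 103: h=13, slot 13 occupied => index 14.
Insert 800: h=13, slots 13,14,0 occupied => index 5.
Insert 459: h=9, slot 9 empty => index 9.
Insert 134: h=1, slot 1 empty => index 1.
Table: [53, 134, 198, 602, ., 800, ., 399, ., 459, ., ., ., 664, 103, ., .]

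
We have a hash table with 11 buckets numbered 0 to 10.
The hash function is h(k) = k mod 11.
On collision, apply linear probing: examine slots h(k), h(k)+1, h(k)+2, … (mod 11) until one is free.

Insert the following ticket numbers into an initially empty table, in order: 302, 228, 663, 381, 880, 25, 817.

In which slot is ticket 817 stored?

302 hashes to 5; slot 5 is free → place at 5.
228 hashes to 8; slot 8 is free → place at 8.
663 hashes to 3; slot 3 is free → place at 3.
381 hashes to 7; slot 7 is free → place at 7.
880 hashes to 0; slot 0 is free → place at 0.
25 hashes to 3; 3 taken → place at 4.
817 hashes to 3; 3,4,5 taken → place at 6.
Table: [880, —, —, 663, 25, 302, 817, 381, 228, —, —]

6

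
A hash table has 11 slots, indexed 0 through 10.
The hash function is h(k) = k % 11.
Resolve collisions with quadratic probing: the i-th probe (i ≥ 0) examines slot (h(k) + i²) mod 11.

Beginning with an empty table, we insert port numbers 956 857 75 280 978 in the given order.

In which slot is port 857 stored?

Insert 956: h=10, slot 10 empty → index 10.
Insert 857: h=10, slot 10 occupied → index 0.
Insert 75: h=9, slot 9 empty → index 9.
Insert 280: h=5, slot 5 empty → index 5.
Insert 978: h=10, slots 10,0 occupied → index 3.
Table: [857, ∅, ∅, 978, ∅, 280, ∅, ∅, ∅, 75, 956]

0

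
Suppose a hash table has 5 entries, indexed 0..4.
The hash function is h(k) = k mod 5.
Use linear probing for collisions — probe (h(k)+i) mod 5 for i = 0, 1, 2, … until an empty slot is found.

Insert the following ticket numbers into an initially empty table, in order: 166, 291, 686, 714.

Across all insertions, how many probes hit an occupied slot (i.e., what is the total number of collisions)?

166 hashes to 1; slot 1 is free -> place at 1.
291 hashes to 1; 1 taken -> place at 2.
686 hashes to 1; 1,2 taken -> place at 3.
714 hashes to 4; slot 4 is free -> place at 4.
Table: [—, 166, 291, 686, 714]

3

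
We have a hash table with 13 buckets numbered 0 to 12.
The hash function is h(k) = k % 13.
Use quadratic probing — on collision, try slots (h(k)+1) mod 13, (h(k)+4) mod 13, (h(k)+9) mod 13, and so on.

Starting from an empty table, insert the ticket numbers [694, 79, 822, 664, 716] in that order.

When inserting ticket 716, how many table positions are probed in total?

694 hashes to 5; slot 5 is free -> place at 5.
79 hashes to 1; slot 1 is free -> place at 1.
822 hashes to 3; slot 3 is free -> place at 3.
664 hashes to 1; 1 taken -> place at 2.
716 hashes to 1; 1,2,5 taken -> place at 10.
Table: [—, 79, 664, 822, —, 694, —, —, —, —, 716, —, —]

4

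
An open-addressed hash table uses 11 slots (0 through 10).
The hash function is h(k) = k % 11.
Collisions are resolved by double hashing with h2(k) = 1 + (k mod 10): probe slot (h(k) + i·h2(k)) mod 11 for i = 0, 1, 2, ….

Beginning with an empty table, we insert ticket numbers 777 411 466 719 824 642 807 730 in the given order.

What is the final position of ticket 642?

777 hashes to 7; slot 7 is free -> place at 7.
411 hashes to 4; slot 4 is free -> place at 4.
466 hashes to 4, h2=7; 4 taken -> place at 0.
719 hashes to 4, h2=10; 4 taken -> place at 3.
824 hashes to 10; slot 10 is free -> place at 10.
642 hashes to 4, h2=3; 4,7,10 taken -> place at 2.
807 hashes to 4, h2=8; 4 taken -> place at 1.
730 hashes to 4, h2=1; 4 taken -> place at 5.
Table: [466, 807, 642, 719, 411, 730, ∅, 777, ∅, ∅, 824]

2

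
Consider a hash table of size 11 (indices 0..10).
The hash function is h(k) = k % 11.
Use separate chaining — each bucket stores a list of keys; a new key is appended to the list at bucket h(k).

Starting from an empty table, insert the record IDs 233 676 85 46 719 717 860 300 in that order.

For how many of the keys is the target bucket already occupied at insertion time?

233 -> bucket 2
676 -> bucket 5
85 -> bucket 8
46 -> bucket 2 (collision)
719 -> bucket 4
717 -> bucket 2 (collision)
860 -> bucket 2 (collision)
300 -> bucket 3
Final buckets:
0: -
1: -
2: 233 -> 46 -> 717 -> 860
3: 300
4: 719
5: 676
6: -
7: -
8: 85
9: -
10: -

3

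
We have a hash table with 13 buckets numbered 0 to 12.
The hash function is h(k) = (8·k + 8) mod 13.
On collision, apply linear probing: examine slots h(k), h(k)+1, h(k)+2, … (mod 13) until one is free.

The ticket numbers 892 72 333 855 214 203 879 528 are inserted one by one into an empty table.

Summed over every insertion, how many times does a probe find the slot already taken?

13

892 hashes to 7; slot 7 is free -> place at 7.
72 hashes to 12; slot 12 is free -> place at 12.
333 hashes to 7; 7 taken -> place at 8.
855 hashes to 10; slot 10 is free -> place at 10.
214 hashes to 4; slot 4 is free -> place at 4.
203 hashes to 7; 7,8 taken -> place at 9.
879 hashes to 7; 7,8,9,10 taken -> place at 11.
528 hashes to 7; 7,8,9,10,11,12 taken -> place at 0.
Table: [528, ., ., ., 214, ., ., 892, 333, 203, 855, 879, 72]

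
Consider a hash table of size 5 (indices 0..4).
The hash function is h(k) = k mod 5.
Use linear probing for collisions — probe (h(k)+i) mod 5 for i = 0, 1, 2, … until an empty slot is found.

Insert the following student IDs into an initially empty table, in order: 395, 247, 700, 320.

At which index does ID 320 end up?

Insert 395: h=0, slot 0 empty -> index 0.
Insert 247: h=2, slot 2 empty -> index 2.
Insert 700: h=0, slot 0 occupied -> index 1.
Insert 320: h=0, slots 0,1,2 occupied -> index 3.
Table: [395, 700, 247, 320, .]

3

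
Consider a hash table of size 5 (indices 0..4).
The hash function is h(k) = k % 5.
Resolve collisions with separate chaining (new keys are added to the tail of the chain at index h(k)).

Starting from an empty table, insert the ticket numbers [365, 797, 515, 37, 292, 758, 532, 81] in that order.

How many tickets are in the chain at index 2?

365 -> bucket 0
797 -> bucket 2
515 -> bucket 0 (collision)
37 -> bucket 2 (collision)
292 -> bucket 2 (collision)
758 -> bucket 3
532 -> bucket 2 (collision)
81 -> bucket 1
Final buckets:
0: 365 -> 515
1: 81
2: 797 -> 37 -> 292 -> 532
3: 758
4: .

4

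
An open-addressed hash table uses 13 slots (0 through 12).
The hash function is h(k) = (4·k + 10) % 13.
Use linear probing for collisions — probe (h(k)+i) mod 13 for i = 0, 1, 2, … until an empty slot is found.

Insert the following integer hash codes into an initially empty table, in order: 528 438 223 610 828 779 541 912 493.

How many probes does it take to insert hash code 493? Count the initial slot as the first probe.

528 hashes to 3; slot 3 is free → place at 3.
438 hashes to 7; slot 7 is free → place at 7.
223 hashes to 5; slot 5 is free → place at 5.
610 hashes to 6; slot 6 is free → place at 6.
828 hashes to 7; 7 taken → place at 8.
779 hashes to 6; 6,7,8 taken → place at 9.
541 hashes to 3; 3 taken → place at 4.
912 hashes to 5; 5,6,7,8,9 taken → place at 10.
493 hashes to 6; 6,7,8,9,10 taken → place at 11.
Table: [∅, ∅, ∅, 528, 541, 223, 610, 438, 828, 779, 912, 493, ∅]

6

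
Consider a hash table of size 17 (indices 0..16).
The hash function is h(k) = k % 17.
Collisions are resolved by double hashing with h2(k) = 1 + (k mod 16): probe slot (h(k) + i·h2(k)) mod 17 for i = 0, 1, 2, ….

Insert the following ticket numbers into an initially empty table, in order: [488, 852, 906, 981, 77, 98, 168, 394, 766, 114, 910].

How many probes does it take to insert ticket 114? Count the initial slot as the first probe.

488 hashes to 12; slot 12 is free → place at 12.
852 hashes to 2; slot 2 is free → place at 2.
906 hashes to 5; slot 5 is free → place at 5.
981 hashes to 12, h2=6; 12 taken → place at 1.
77 hashes to 9; slot 9 is free → place at 9.
98 hashes to 13; slot 13 is free → place at 13.
168 hashes to 15; slot 15 is free → place at 15.
394 hashes to 3; slot 3 is free → place at 3.
766 hashes to 1, h2=15; 1 taken → place at 16.
114 hashes to 12, h2=3; 12,15,1 taken → place at 4.
910 hashes to 9, h2=15; 9 taken → place at 7.
Table: [., 981, 852, 394, 114, 906, ., 910, ., 77, ., ., 488, 98, ., 168, 766]

4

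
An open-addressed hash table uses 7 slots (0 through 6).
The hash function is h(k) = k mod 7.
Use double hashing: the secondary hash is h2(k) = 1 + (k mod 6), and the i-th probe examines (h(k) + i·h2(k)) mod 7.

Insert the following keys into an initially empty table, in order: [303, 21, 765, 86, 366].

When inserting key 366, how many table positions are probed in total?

Insert 303: h=2, slot 2 empty → index 2.
Insert 21: h=0, slot 0 empty → index 0.
Insert 765: h=2, h2=4, slot 2 occupied → index 6.
Insert 86: h=2, h2=3, slot 2 occupied → index 5.
Insert 366: h=2, h2=1, slot 2 occupied → index 3.
Table: [21, ∅, 303, 366, ∅, 86, 765]

2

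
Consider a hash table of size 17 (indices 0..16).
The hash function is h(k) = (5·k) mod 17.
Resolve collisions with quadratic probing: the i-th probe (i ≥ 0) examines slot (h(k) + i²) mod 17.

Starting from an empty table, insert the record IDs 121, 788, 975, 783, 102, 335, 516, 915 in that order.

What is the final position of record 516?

12

121: h=10 => slot 10
788: h=13 => slot 13
975: h=13, probe 13,14 => slot 14
783: h=5 => slot 5
102: h=0 => slot 0
335: h=9 => slot 9
516: h=13, probe 13,14,0,5,12 => slot 12
915: h=2 => slot 2
Table: [102, —, 915, —, —, 783, —, —, —, 335, 121, —, 516, 788, 975, —, —]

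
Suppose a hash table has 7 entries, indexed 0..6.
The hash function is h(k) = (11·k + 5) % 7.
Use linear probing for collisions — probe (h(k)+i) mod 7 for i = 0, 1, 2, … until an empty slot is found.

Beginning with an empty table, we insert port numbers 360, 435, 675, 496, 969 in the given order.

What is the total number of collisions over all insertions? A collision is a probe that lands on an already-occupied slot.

360: h=3 => slot 3
435: h=2 => slot 2
675: h=3, probe 3,4 => slot 4
496: h=1 => slot 1
969: h=3, probe 3,4,5 => slot 5
Table: [∅, 496, 435, 360, 675, 969, ∅]

3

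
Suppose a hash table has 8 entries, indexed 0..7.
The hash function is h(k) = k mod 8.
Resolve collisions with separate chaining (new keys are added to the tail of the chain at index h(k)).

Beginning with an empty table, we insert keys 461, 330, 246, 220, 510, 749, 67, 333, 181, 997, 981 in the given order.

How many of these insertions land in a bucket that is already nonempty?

6

Insert 461: h=5, bucket 5 empty -> new chain.
Insert 330: h=2, bucket 2 empty -> new chain.
Insert 246: h=6, bucket 6 empty -> new chain.
Insert 220: h=4, bucket 4 empty -> new chain.
Insert 510: h=6, bucket 6 nonempty -> append to chain.
Insert 749: h=5, bucket 5 nonempty -> append to chain.
Insert 67: h=3, bucket 3 empty -> new chain.
Insert 333: h=5, bucket 5 nonempty -> append to chain.
Insert 181: h=5, bucket 5 nonempty -> append to chain.
Insert 997: h=5, bucket 5 nonempty -> append to chain.
Insert 981: h=5, bucket 5 nonempty -> append to chain.
Final buckets:
0: -
1: -
2: 330
3: 67
4: 220
5: 461 -> 749 -> 333 -> 181 -> 997 -> 981
6: 246 -> 510
7: -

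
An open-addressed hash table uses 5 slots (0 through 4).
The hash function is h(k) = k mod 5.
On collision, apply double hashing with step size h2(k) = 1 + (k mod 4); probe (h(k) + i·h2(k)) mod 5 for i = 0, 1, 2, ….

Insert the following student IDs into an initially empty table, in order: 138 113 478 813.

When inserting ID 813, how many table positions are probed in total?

138 hashes to 3; slot 3 is free -> place at 3.
113 hashes to 3, h2=2; 3 taken -> place at 0.
478 hashes to 3, h2=3; 3 taken -> place at 1.
813 hashes to 3, h2=2; 3,0 taken -> place at 2.
Table: [113, 478, 813, 138, ∅]

3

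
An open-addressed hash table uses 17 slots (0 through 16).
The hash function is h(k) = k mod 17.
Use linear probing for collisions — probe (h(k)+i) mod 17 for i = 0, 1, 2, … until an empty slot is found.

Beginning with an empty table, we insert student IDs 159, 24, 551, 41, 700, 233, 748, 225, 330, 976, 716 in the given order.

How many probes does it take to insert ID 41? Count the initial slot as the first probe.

3

159 hashes to 6; slot 6 is free → place at 6.
24 hashes to 7; slot 7 is free → place at 7.
551 hashes to 7; 7 taken → place at 8.
41 hashes to 7; 7,8 taken → place at 9.
700 hashes to 3; slot 3 is free → place at 3.
233 hashes to 12; slot 12 is free → place at 12.
748 hashes to 0; slot 0 is free → place at 0.
225 hashes to 4; slot 4 is free → place at 4.
330 hashes to 7; 7,8,9 taken → place at 10.
976 hashes to 7; 7,8,9,10 taken → place at 11.
716 hashes to 2; slot 2 is free → place at 2.
Table: [748, -, 716, 700, 225, -, 159, 24, 551, 41, 330, 976, 233, -, -, -, -]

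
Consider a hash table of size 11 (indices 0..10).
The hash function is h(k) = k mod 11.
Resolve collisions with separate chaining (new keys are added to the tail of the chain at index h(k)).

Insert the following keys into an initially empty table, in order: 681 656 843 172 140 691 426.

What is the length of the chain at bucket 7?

Insert 681: h=10, bucket 10 empty → new chain.
Insert 656: h=7, bucket 7 empty → new chain.
Insert 843: h=7, bucket 7 nonempty → append to chain.
Insert 172: h=7, bucket 7 nonempty → append to chain.
Insert 140: h=8, bucket 8 empty → new chain.
Insert 691: h=9, bucket 9 empty → new chain.
Insert 426: h=8, bucket 8 nonempty → append to chain.
Final buckets:
0: -
1: -
2: -
3: -
4: -
5: -
6: -
7: 656 -> 843 -> 172
8: 140 -> 426
9: 691
10: 681

3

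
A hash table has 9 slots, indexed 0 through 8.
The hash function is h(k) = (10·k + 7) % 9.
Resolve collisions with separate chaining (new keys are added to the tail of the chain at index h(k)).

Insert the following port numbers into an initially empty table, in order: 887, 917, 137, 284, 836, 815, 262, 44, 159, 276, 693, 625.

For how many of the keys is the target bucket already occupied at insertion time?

5

Insert 887: h=3, bucket 3 empty → new chain.
Insert 917: h=6, bucket 6 empty → new chain.
Insert 137: h=0, bucket 0 empty → new chain.
Insert 284: h=3, bucket 3 nonempty → append to chain.
Insert 836: h=6, bucket 6 nonempty → append to chain.
Insert 815: h=3, bucket 3 nonempty → append to chain.
Insert 262: h=8, bucket 8 empty → new chain.
Insert 44: h=6, bucket 6 nonempty → append to chain.
Insert 159: h=4, bucket 4 empty → new chain.
Insert 276: h=4, bucket 4 nonempty → append to chain.
Insert 693: h=7, bucket 7 empty → new chain.
Insert 625: h=2, bucket 2 empty → new chain.
Final buckets:
0: 137
1: .
2: 625
3: 887 -> 284 -> 815
4: 159 -> 276
5: .
6: 917 -> 836 -> 44
7: 693
8: 262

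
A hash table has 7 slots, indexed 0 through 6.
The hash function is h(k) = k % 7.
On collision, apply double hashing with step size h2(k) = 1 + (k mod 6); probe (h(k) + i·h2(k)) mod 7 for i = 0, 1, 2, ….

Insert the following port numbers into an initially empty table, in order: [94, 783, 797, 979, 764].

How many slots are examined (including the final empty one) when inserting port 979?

94: h=3 -> slot 3
783: h=6 -> slot 6
797: h=6, h2=6, probe 6,5 -> slot 5
979: h=6, h2=2, probe 6,1 -> slot 1
764: h=1, h2=3, probe 1,4 -> slot 4
Table: [_, 979, _, 94, 764, 797, 783]

2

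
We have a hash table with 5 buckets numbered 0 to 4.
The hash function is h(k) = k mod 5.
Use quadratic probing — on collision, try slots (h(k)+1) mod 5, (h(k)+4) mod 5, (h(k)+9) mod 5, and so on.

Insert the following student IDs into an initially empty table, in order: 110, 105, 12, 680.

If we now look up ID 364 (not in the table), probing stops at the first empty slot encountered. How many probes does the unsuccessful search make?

3

Insert 110: h=0, slot 0 empty -> index 0.
Insert 105: h=0, slot 0 occupied -> index 1.
Insert 12: h=2, slot 2 empty -> index 2.
Insert 680: h=0, slots 0,1 occupied -> index 4.
Table: [110, 105, 12, _, 680]
Lookup 364: h=4, probe 4,0,3 → slot 3 empty, not found.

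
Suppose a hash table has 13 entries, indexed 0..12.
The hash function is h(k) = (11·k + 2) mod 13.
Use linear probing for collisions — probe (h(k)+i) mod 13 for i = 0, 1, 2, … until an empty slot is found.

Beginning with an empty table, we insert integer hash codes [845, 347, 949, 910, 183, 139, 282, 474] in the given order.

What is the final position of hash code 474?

845: h=2 => slot 2
347: h=10 => slot 10
949: h=2, probe 2,3 => slot 3
910: h=2, probe 2,3,4 => slot 4
183: h=0 => slot 0
139: h=10, probe 10,11 => slot 11
282: h=10, probe 10,11,12 => slot 12
474: h=3, probe 3,4,5 => slot 5
Table: [183, -, 845, 949, 910, 474, -, -, -, -, 347, 139, 282]

5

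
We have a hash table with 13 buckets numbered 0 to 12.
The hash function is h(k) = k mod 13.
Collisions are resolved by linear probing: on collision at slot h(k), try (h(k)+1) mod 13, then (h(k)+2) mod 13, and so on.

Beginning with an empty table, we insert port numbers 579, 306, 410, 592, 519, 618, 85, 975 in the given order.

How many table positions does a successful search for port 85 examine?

7

Insert 579: h=7, slot 7 empty -> index 7.
Insert 306: h=7, slot 7 occupied -> index 8.
Insert 410: h=7, slots 7,8 occupied -> index 9.
Insert 592: h=7, slots 7,8,9 occupied -> index 10.
Insert 519: h=12, slot 12 empty -> index 12.
Insert 618: h=7, slots 7,8,9,10 occupied -> index 11.
Insert 85: h=7, slots 7,8,9,10,11,12 occupied -> index 0.
Insert 975: h=0, slot 0 occupied -> index 1.
Table: [85, 975, _, _, _, _, _, 579, 306, 410, 592, 618, 519]
Lookup 85: h=7, probe 7,8,9,10,11,12,0 → found at 0.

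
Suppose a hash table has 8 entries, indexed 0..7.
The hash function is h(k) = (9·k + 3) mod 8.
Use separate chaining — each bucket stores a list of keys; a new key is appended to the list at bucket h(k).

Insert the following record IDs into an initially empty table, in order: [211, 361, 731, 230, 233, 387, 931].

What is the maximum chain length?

211 → bucket 6
361 → bucket 4
731 → bucket 6 (collision)
230 → bucket 1
233 → bucket 4 (collision)
387 → bucket 6 (collision)
931 → bucket 6 (collision)
Final buckets:
0: —
1: 230
2: —
3: —
4: 361 -> 233
5: —
6: 211 -> 731 -> 387 -> 931
7: —

4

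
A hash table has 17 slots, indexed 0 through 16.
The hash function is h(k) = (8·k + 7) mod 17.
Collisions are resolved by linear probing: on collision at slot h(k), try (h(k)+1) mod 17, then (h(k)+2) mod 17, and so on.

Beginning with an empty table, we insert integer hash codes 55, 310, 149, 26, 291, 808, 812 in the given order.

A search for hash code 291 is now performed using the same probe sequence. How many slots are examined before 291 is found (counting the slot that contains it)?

55: h=5 → slot 5
310: h=5, probe 5,6 → slot 6
149: h=9 → slot 9
26: h=11 → slot 11
291: h=6, probe 6,7 → slot 7
808: h=11, probe 11,12 → slot 12
812: h=9, probe 9,10 → slot 10
Table: [∅, ∅, ∅, ∅, ∅, 55, 310, 291, ∅, 149, 812, 26, 808, ∅, ∅, ∅, ∅]
Lookup 291: h=6, probe 6,7 → found at 7.

2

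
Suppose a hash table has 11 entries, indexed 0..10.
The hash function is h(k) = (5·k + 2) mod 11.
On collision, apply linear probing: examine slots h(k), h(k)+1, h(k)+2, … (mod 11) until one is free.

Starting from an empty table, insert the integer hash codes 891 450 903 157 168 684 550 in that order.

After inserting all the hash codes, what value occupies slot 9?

891 hashes to 2; slot 2 is free → place at 2.
450 hashes to 8; slot 8 is free → place at 8.
903 hashes to 7; slot 7 is free → place at 7.
157 hashes to 6; slot 6 is free → place at 6.
168 hashes to 6; 6,7,8 taken → place at 9.
684 hashes to 1; slot 1 is free → place at 1.
550 hashes to 2; 2 taken → place at 3.
Table: [., 684, 891, 550, ., ., 157, 903, 450, 168, .]

168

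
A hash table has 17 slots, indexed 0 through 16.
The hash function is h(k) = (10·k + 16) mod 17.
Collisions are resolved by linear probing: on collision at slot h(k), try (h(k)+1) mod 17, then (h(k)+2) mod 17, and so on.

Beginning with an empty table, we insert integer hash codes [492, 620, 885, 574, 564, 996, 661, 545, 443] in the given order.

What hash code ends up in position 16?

443

492 hashes to 6; slot 6 is free => place at 6.
620 hashes to 11; slot 11 is free => place at 11.
885 hashes to 9; slot 9 is free => place at 9.
574 hashes to 10; slot 10 is free => place at 10.
564 hashes to 12; slot 12 is free => place at 12.
996 hashes to 14; slot 14 is free => place at 14.
661 hashes to 13; slot 13 is free => place at 13.
545 hashes to 9; 9,10,11,12,13,14 taken => place at 15.
443 hashes to 9; 9,10,11,12,13,14,15 taken => place at 16.
Table: [_, _, _, _, _, _, 492, _, _, 885, 574, 620, 564, 661, 996, 545, 443]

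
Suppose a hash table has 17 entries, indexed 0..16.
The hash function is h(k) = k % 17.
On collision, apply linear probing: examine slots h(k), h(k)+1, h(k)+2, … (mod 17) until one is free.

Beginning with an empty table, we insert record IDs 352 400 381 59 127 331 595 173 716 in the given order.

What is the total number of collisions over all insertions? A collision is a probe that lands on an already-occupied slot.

5

Insert 352: h=12, slot 12 empty => index 12.
Insert 400: h=9, slot 9 empty => index 9.
Insert 381: h=7, slot 7 empty => index 7.
Insert 59: h=8, slot 8 empty => index 8.
Insert 127: h=8, slots 8,9 occupied => index 10.
Insert 331: h=8, slots 8,9,10 occupied => index 11.
Insert 595: h=0, slot 0 empty => index 0.
Insert 173: h=3, slot 3 empty => index 3.
Insert 716: h=2, slot 2 empty => index 2.
Table: [595, _, 716, 173, _, _, _, 381, 59, 400, 127, 331, 352, _, _, _, _]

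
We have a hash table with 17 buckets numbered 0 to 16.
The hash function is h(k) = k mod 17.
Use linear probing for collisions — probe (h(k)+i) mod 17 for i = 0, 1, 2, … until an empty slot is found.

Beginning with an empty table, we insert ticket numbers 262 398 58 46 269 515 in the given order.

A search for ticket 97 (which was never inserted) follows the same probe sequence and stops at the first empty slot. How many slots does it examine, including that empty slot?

262 hashes to 7; slot 7 is free → place at 7.
398 hashes to 7; 7 taken → place at 8.
58 hashes to 7; 7,8 taken → place at 9.
46 hashes to 12; slot 12 is free → place at 12.
269 hashes to 14; slot 14 is free → place at 14.
515 hashes to 5; slot 5 is free → place at 5.
Table: [∅, ∅, ∅, ∅, ∅, 515, ∅, 262, 398, 58, ∅, ∅, 46, ∅, 269, ∅, ∅]
Lookup 97: h=12, probe 12,13 → slot 13 empty, not found.

2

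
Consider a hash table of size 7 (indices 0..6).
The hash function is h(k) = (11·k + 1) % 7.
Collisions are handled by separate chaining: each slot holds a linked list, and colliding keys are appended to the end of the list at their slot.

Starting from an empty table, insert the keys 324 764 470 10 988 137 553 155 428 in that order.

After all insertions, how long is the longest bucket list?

324 -> bucket 2
764 -> bucket 5
470 -> bucket 5 (collision)
10 -> bucket 6
988 -> bucket 5 (collision)
137 -> bucket 3
553 -> bucket 1
155 -> bucket 5 (collision)
428 -> bucket 5 (collision)
Final buckets:
0: ∅
1: 553
2: 324
3: 137
4: ∅
5: 764 -> 470 -> 988 -> 155 -> 428
6: 10

5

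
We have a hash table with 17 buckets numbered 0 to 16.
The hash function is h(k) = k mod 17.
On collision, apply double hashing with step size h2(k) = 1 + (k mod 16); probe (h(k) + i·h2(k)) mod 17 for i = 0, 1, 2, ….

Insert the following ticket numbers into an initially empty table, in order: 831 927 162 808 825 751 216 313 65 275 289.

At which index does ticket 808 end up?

1

831 hashes to 15; slot 15 is free => place at 15.
927 hashes to 9; slot 9 is free => place at 9.
162 hashes to 9, h2=3; 9 taken => place at 12.
808 hashes to 9, h2=9; 9 taken => place at 1.
825 hashes to 9, h2=10; 9 taken => place at 2.
751 hashes to 3; slot 3 is free => place at 3.
216 hashes to 12, h2=9; 12 taken => place at 4.
313 hashes to 7; slot 7 is free => place at 7.
65 hashes to 14; slot 14 is free => place at 14.
275 hashes to 3, h2=4; 3,7 taken => place at 11.
289 hashes to 0; slot 0 is free => place at 0.
Table: [289, 808, 825, 751, 216, ., ., 313, ., 927, ., 275, 162, ., 65, 831, .]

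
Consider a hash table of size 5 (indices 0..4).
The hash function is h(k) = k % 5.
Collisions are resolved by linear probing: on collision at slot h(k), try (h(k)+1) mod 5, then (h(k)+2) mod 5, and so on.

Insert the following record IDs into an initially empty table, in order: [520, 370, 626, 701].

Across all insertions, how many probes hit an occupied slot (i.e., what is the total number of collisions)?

4

520 hashes to 0; slot 0 is free -> place at 0.
370 hashes to 0; 0 taken -> place at 1.
626 hashes to 1; 1 taken -> place at 2.
701 hashes to 1; 1,2 taken -> place at 3.
Table: [520, 370, 626, 701, _]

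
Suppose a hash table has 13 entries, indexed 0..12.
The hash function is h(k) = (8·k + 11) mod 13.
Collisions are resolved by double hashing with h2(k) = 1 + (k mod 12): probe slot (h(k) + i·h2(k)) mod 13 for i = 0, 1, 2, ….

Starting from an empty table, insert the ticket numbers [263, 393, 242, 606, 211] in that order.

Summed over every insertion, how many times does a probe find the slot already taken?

263 hashes to 9; slot 9 is free => place at 9.
393 hashes to 9, h2=10; 9 taken => place at 6.
242 hashes to 10; slot 10 is free => place at 10.
606 hashes to 10, h2=7; 10 taken => place at 4.
211 hashes to 9, h2=8; 9,4 taken => place at 12.
Table: [., ., ., ., 606, ., 393, ., ., 263, 242, ., 211]

4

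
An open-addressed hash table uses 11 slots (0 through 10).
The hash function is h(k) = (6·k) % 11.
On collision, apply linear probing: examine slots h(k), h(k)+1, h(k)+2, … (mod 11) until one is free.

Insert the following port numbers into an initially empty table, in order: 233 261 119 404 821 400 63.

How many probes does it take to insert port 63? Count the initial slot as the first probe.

3

Insert 233: h=1, slot 1 empty -> index 1.
Insert 261: h=4, slot 4 empty -> index 4.
Insert 119: h=10, slot 10 empty -> index 10.
Insert 404: h=4, slot 4 occupied -> index 5.
Insert 821: h=9, slot 9 empty -> index 9.
Insert 400: h=2, slot 2 empty -> index 2.
Insert 63: h=4, slots 4,5 occupied -> index 6.
Table: [_, 233, 400, _, 261, 404, 63, _, _, 821, 119]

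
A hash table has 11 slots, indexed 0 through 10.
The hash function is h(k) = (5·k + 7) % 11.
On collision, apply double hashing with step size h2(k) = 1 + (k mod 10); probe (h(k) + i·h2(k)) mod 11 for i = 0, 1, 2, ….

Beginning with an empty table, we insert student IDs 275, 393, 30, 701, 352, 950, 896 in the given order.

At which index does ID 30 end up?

275: h=7 => slot 7
393: h=3 => slot 3
30: h=3, h2=1, probe 3,4 => slot 4
701: h=3, h2=2, probe 3,5 => slot 5
352: h=7, h2=3, probe 7,10 => slot 10
950: h=5, h2=1, probe 5,6 => slot 6
896: h=10, h2=7, probe 10,6,2 => slot 2
Table: [_, _, 896, 393, 30, 701, 950, 275, _, _, 352]

4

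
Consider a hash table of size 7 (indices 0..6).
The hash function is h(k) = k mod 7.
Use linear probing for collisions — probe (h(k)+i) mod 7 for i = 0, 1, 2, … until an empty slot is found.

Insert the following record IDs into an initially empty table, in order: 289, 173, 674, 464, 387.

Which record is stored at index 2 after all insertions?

Insert 289: h=2, slot 2 empty => index 2.
Insert 173: h=5, slot 5 empty => index 5.
Insert 674: h=2, slot 2 occupied => index 3.
Insert 464: h=2, slots 2,3 occupied => index 4.
Insert 387: h=2, slots 2,3,4,5 occupied => index 6.
Table: [., ., 289, 674, 464, 173, 387]

289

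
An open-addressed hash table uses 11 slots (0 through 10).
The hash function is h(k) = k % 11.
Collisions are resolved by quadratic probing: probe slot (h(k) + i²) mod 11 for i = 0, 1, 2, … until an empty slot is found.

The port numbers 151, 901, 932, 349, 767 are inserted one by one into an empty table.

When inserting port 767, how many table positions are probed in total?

151 hashes to 8; slot 8 is free → place at 8.
901 hashes to 10; slot 10 is free → place at 10.
932 hashes to 8; 8 taken → place at 9.
349 hashes to 8; 8,9 taken → place at 1.
767 hashes to 8; 8,9,1 taken → place at 6.
Table: [-, 349, -, -, -, -, 767, -, 151, 932, 901]

4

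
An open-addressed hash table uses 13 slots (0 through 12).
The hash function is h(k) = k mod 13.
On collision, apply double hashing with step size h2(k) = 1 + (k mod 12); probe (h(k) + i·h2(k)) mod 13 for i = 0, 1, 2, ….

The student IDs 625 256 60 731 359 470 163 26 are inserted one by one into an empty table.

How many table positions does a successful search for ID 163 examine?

Insert 625: h=1, slot 1 empty => index 1.
Insert 256: h=9, slot 9 empty => index 9.
Insert 60: h=8, slot 8 empty => index 8.
Insert 731: h=3, slot 3 empty => index 3.
Insert 359: h=8, h2=12, slot 8 occupied => index 7.
Insert 470: h=2, slot 2 empty => index 2.
Insert 163: h=7, h2=8, slots 7,2 occupied => index 10.
Insert 26: h=0, slot 0 empty => index 0.
Table: [26, 625, 470, 731, _, _, _, 359, 60, 256, 163, _, _]
Lookup 163: h=7, h2=8, probe 7,2,10 → found at 10.

3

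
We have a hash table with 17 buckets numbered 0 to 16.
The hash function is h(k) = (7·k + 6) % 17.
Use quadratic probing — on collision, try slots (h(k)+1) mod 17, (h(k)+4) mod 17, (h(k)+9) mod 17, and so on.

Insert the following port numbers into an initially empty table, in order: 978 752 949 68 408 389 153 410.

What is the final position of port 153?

10

Insert 978: h=1, slot 1 empty -> index 1.
Insert 752: h=0, slot 0 empty -> index 0.
Insert 949: h=2, slot 2 empty -> index 2.
Insert 68: h=6, slot 6 empty -> index 6.
Insert 408: h=6, slot 6 occupied -> index 7.
Insert 389: h=9, slot 9 empty -> index 9.
Insert 153: h=6, slots 6,7 occupied -> index 10.
Insert 410: h=3, slot 3 empty -> index 3.
Table: [752, 978, 949, 410, ., ., 68, 408, ., 389, 153, ., ., ., ., ., .]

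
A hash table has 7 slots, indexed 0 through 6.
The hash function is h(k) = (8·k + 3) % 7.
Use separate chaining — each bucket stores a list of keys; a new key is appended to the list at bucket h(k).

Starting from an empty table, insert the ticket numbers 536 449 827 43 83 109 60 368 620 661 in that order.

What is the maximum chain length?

5

Insert 536: h=0, bucket 0 empty → new chain.
Insert 449: h=4, bucket 4 empty → new chain.
Insert 827: h=4, bucket 4 nonempty → append to chain.
Insert 43: h=4, bucket 4 nonempty → append to chain.
Insert 83: h=2, bucket 2 empty → new chain.
Insert 109: h=0, bucket 0 nonempty → append to chain.
Insert 60: h=0, bucket 0 nonempty → append to chain.
Insert 368: h=0, bucket 0 nonempty → append to chain.
Insert 620: h=0, bucket 0 nonempty → append to chain.
Insert 661: h=6, bucket 6 empty → new chain.
Final buckets:
0: 536 -> 109 -> 60 -> 368 -> 620
1: —
2: 83
3: —
4: 449 -> 827 -> 43
5: —
6: 661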